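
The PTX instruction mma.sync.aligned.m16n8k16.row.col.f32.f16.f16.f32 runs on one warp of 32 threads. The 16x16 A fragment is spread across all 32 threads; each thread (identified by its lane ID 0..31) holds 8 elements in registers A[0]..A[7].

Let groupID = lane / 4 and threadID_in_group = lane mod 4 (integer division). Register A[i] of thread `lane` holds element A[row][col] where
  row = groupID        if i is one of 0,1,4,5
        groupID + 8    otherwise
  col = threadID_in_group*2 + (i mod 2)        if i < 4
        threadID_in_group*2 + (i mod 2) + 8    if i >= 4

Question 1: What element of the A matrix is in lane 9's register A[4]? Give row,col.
9: grp=2,tig=1
[4] (2+0,1*2+0+8) = (2,10)

2,10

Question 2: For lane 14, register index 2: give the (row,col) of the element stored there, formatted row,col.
11,4

L=14->gid=14>>2=3, tid=14&3=2
[2]->row 3+8=11  col 2·2+0+0=4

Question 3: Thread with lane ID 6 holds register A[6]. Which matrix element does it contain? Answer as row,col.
lane 6: grp=1 (6/4), tig=2 (6%4)
i=6: r=1+8=9, c=2*2+0+8=12

9,12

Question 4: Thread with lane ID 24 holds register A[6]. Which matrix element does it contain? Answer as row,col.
14,8

L=24->gid=24>>2=6, tid=24&3=0
[6]->row 6+8=14  col 0·2+0+8=8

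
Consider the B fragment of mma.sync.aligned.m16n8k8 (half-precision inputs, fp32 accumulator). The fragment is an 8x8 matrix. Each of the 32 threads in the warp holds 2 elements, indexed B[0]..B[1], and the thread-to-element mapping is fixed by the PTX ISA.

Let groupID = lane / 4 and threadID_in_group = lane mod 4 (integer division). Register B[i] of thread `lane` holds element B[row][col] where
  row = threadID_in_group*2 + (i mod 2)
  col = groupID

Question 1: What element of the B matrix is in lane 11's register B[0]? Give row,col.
6,2

11: G=2,T=3
[0] (3*2+0,2) = (6,2)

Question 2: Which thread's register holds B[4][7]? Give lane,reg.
c=7→G=7  r=4→T=2,p=0
L=7*4+2=30  i=0=0

30,0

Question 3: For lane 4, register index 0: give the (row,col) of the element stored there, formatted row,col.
0,1

lane 4: grp=1 (4/4), tig=0 (4%4)
i=0: r=0*2+0=0, c=grp=1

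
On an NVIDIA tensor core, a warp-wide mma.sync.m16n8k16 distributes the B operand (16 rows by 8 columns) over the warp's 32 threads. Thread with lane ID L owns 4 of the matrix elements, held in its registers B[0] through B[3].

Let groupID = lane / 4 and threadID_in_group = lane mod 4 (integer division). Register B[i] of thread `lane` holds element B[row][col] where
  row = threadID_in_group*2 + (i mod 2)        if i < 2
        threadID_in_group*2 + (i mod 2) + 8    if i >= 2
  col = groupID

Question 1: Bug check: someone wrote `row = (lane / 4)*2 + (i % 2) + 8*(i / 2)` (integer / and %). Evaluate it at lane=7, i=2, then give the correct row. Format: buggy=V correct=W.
`(lane / 4)*2 + (i % 2) + 8*(i / 2)`[7,2]⇒10
lane 7: gr=1 (7/4), th=3 (7%4)
i=2: r=3*2+0+8=14, c=gr=1
row: 10 vs 14

buggy=10 correct=14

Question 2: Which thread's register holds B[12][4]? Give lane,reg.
18,2

c: 4->gid=4  r: 12->r8=1,tid=2,i&1=0
L=4*4+2=18  i=1*2+0=2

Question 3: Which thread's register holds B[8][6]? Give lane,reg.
c=6->g=6  r=8->rb=1,t=0,b0=0
L=6*4+0=24  i=1*2+0=2

24,2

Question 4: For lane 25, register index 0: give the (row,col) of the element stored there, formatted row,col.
2,6

lane 25→25/4=6, 25 mod 4=1
i=0  r:2·1+0+0→2  c:6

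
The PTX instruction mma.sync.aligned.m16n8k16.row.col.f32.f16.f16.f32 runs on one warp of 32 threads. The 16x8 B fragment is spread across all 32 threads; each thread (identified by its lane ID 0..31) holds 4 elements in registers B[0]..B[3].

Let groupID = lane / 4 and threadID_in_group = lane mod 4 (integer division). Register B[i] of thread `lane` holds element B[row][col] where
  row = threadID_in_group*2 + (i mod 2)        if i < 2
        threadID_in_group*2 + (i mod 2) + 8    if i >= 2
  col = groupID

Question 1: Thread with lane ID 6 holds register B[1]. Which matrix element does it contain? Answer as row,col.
lane 6: gr=1 (6/4), th=2 (6%4)
i=1: r=2*2+1+0=5, c=gr=1

5,1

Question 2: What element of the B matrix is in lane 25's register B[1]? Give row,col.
3,6

lane 25->25/4=6, 25 mod 4=1
i=1  r:2·1+1+0->3  c:6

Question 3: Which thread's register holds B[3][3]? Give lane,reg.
13,1

c:3=>grp=3  r:3=>rB=0,tig=1,lo=1
L=3*4+1=13  i=0*2+1=1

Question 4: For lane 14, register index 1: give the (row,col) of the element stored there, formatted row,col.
lane 14->14/4=3, 14 mod 4=2
i=1  r:2·2+1+0->5  c:3

5,3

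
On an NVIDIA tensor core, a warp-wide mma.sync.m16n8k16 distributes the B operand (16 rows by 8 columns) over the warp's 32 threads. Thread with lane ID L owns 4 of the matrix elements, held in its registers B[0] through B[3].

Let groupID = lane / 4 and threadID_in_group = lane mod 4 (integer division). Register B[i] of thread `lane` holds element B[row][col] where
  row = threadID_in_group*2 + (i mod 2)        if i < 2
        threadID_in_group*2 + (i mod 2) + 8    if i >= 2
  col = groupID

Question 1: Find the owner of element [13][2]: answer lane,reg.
c=2→G=2  r=13→rhi=1,T=2,p=1
L=2*4+2=10  i=1*2+1=3

10,3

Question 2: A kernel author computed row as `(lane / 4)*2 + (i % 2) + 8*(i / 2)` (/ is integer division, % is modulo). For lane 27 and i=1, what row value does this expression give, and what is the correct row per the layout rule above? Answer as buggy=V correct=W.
`(lane / 4)*2 + (i % 2) + 8*(i / 2)`[27,1]→13
lane 27: G=6 (27/4), T=3 (27%4)
i=1: r=3*2+1+0=7, c=G=6
row: 13 vs 7

buggy=13 correct=7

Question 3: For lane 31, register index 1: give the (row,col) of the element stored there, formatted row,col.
lane 31=>31/4=7, 31 mod 4=3
i=1  r:2·3+1+0=>7  c:7

7,7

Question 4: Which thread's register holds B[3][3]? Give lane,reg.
13,1

c: 3->gid=3  r: 3->r8=0,tid=1,i&1=1
L=3*4+1=13  i=0*2+1=1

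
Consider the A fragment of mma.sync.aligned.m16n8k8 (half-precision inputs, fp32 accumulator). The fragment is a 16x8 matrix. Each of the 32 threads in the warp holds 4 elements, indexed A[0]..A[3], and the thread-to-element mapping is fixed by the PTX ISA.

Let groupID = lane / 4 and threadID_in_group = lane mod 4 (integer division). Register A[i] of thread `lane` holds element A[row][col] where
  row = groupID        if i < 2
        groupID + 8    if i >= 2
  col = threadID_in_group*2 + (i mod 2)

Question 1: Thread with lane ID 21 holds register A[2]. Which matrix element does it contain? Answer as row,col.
L=21⇒gr=21>>2=5, th=21&3=1
[2]⇒row 5+8=13  col 1·2+0=2

13,2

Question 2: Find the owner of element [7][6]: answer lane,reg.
r=7→G=7,rhi=0  c=6→T=3,p=0
L=7*4+3=31  i=0*2+0=0

31,0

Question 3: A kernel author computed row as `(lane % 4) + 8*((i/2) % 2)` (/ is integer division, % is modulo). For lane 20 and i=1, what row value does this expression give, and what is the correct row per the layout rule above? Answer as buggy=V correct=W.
buggy=0 correct=5

`(lane % 4) + 8*((i/2) % 2)`[20,1]->0
lane 20->20/4=5, 20 mod 4=0
i=1  r:5+0->5  c:2·0+1->1
row: 0 vs 5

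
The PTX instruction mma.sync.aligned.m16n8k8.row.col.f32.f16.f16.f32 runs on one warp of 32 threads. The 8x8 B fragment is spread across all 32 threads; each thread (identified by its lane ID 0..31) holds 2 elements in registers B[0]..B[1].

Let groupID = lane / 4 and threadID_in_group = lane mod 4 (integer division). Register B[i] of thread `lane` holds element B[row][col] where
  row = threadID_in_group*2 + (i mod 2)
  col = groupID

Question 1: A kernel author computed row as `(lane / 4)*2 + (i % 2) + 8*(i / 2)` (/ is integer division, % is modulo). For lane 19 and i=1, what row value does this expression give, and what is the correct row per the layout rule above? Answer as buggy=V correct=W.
`(lane / 4)*2 + (i % 2) + 8*(i / 2)`[19,1]=>9
lane 19: grp=4 (19/4), tig=3 (19%4)
i=1: r=3*2+1=7, c=grp=4
row: 9 vs 7

buggy=9 correct=7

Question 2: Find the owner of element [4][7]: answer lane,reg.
c=7->g=7  r=4->t=2,b0=0
L=7*4+2=30  i=0=0

30,0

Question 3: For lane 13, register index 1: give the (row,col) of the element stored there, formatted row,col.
L=13->gid=13>>2=3, tid=13&3=1
[1]->row 1·2+1=3  col gid=3

3,3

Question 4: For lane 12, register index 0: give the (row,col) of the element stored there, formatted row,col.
12: G=3,T=0
[0] (0*2+0,3) = (0,3)

0,3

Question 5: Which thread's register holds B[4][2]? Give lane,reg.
10,0

c:2=>grp=2  r:4=>tig=2,lo=0
L=2*4+2=10  i=0=0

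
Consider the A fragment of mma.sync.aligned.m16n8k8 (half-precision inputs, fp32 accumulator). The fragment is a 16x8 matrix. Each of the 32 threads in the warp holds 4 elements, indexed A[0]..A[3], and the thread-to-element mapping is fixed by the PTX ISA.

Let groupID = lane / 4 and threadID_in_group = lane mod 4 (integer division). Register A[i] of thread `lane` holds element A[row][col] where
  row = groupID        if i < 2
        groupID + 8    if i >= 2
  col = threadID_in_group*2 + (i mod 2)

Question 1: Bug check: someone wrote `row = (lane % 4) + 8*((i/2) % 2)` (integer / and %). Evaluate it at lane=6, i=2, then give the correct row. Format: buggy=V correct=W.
`(lane % 4) + 8*((i/2) % 2)`[6,2]→10
lane 6: G=1 (6/4), T=2 (6%4)
i=2: r=1+8=9, c=2*2+0=4
row: 10 vs 9

buggy=10 correct=9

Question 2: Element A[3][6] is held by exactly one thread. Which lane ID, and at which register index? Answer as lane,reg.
15,0

r: 3->gid=3,r8=0  c: 6->tid=3,i&1=0
L=3*4+3=15  i=0*2+0=0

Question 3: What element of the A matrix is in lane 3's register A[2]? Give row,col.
lane 3: G=0 (3/4), T=3 (3%4)
i=2: r=0+8=8, c=3*2+0=6

8,6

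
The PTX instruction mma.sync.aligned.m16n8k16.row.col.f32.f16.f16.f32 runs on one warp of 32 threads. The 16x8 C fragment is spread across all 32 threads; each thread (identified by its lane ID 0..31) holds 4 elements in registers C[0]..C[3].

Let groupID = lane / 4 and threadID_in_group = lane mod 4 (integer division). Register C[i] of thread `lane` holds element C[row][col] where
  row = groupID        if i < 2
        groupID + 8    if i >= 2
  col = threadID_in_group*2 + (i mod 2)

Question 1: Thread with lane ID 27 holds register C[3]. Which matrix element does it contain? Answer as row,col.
lane 27=>27/4=6, 27 mod 4=3
i=3  r:6+8=>14  c:2·3+1=>7

14,7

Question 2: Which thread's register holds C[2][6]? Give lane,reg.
r=2->g=2,rb=0  c=6->t=3,b0=0
L=2*4+3=11  i=0*2+0=0

11,0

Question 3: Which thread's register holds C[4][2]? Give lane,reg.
r:4=>grp=4,rB=0  c:2=>tig=1,lo=0
L=4*4+1=17  i=0*2+0=0

17,0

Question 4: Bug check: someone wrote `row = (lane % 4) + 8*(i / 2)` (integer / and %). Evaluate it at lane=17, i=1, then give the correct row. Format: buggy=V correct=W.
buggy=1 correct=4

`(lane % 4) + 8*(i / 2)`[17,1]->1
L=17->g=17>>2=4, t=17&3=1
[1]->row 4+0=4  col 1·2+1=3
row: 1 vs 4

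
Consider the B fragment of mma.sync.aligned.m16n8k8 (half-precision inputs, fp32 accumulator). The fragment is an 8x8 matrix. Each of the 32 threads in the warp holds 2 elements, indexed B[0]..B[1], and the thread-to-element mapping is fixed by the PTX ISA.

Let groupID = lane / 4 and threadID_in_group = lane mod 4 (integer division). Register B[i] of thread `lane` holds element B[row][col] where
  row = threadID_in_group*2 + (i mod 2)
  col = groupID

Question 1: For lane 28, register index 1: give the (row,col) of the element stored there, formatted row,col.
lane 28->28/4=7, 28 mod 4=0
i=1  r:2·0+1->1  c:7

1,7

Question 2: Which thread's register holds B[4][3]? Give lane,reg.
14,0

c: 3->gid=3  r: 4->tid=2,i&1=0
L=3*4+2=14  i=0=0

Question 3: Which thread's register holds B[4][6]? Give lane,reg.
26,0

c: 6->gid=6  r: 4->tid=2,i&1=0
L=6*4+2=26  i=0=0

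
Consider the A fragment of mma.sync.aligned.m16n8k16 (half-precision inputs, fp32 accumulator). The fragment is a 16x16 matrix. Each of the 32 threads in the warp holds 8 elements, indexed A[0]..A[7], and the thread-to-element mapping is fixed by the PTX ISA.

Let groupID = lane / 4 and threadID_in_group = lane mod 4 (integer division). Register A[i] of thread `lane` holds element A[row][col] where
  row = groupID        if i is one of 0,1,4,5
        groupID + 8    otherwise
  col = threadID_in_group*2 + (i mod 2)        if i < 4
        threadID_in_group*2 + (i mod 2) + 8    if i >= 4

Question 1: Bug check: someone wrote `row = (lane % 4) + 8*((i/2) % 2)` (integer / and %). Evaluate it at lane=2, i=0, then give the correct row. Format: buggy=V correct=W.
`(lane % 4) + 8*((i/2) % 2)`[2,0]=>2
L=2=>grp=2>>2=0, tig=2&3=2
[0]=>row 0+0=0  col 2·2+0+0=4
row: 2 vs 0

buggy=2 correct=0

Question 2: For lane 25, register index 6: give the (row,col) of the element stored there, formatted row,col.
14,10

L=25->g=25>>2=6, t=25&3=1
[6]->row 6+8=14  col 1·2+0+8=10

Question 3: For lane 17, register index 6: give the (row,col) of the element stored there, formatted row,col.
12,10

lane 17: G=4 (17/4), T=1 (17%4)
i=6: r=4+8=12, c=1*2+0+8=10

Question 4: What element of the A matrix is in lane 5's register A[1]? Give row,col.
1,3

L=5->g=5>>2=1, t=5&3=1
[1]->row 1+0=1  col 1·2+1+0=3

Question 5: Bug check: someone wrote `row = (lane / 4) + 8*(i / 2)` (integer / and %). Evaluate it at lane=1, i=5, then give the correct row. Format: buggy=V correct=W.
`(lane / 4) + 8*(i / 2)`[1,5]=>16
L=1=>grp=1>>2=0, tig=1&3=1
[5]=>row 0+0=0  col 1·2+1+8=11
row: 16 vs 0

buggy=16 correct=0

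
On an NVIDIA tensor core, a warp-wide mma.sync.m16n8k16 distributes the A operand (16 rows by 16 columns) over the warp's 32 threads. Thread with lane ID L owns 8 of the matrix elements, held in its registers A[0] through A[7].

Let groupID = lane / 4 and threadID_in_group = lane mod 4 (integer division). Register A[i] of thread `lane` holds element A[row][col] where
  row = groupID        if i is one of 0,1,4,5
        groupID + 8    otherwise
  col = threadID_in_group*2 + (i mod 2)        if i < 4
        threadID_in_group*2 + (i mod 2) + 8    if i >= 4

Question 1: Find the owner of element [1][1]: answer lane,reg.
r:1=>grp=1,rB=0  c:1=>cB=0,tig=0,lo=1
L=1*4+0=4  i=0*4+0*2+1=1

4,1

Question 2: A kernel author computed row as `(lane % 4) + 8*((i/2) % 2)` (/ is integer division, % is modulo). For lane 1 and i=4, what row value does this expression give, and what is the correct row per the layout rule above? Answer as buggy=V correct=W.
buggy=1 correct=0

`(lane % 4) + 8*((i/2) % 2)`[1,4]⇒1
1: gr=0,th=1
[4] (0+0,1*2+0+8) = (0,10)
row: 1 vs 0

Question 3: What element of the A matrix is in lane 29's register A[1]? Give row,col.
7,3

lane 29: gid=7 (29/4), tid=1 (29%4)
i=1: r=7+0=7, c=1*2+1+0=3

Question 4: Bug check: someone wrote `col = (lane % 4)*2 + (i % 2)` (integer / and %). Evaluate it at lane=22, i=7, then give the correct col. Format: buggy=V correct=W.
buggy=5 correct=13

`(lane % 4)*2 + (i % 2)`[22,7]->5
lane 22: gid=5 (22/4), tid=2 (22%4)
i=7: r=5+8=13, c=2*2+1+8=13
col: 5 vs 13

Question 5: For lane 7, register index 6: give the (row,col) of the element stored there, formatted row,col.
lane 7->7/4=1, 7 mod 4=3
i=6  r:1+8->9  c:2·3+0+8->14

9,14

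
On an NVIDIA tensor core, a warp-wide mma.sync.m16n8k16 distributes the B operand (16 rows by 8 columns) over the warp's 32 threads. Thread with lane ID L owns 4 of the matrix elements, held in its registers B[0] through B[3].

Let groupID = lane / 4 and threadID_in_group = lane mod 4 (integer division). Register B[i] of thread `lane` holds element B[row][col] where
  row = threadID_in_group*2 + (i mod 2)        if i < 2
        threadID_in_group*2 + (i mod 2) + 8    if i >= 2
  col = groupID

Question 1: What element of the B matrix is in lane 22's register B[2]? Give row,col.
lane 22: g=5 (22/4), t=2 (22%4)
i=2: r=2*2+0+8=12, c=g=5

12,5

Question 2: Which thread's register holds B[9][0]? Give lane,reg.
0,3

c=0->g=0  r=9->rb=1,t=0,b0=1
L=0*4+0=0  i=1*2+1=3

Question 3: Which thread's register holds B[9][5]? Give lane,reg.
c:5=>grp=5  r:9=>rB=1,tig=0,lo=1
L=5*4+0=20  i=1*2+1=3

20,3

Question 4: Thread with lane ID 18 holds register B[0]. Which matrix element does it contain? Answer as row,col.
4,4

lane 18: gid=4 (18/4), tid=2 (18%4)
i=0: r=2*2+0+0=4, c=gid=4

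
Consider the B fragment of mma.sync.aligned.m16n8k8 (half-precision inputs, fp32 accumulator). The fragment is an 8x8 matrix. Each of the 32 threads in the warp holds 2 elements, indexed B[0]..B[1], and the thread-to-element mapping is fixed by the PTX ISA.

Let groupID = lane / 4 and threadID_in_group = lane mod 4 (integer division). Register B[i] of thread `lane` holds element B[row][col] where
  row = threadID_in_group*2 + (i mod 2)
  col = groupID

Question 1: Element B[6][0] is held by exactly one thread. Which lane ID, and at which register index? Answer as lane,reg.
c=0→G=0  r=6→T=3,p=0
L=0*4+3=3  i=0=0

3,0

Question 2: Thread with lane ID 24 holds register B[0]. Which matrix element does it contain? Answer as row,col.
lane 24: gid=6 (24/4), tid=0 (24%4)
i=0: r=0*2+0=0, c=gid=6

0,6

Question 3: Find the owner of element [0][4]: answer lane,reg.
16,0

c=4⇒gr=4  r=0⇒th=0,odd=0
L=4*4+0=16  i=0=0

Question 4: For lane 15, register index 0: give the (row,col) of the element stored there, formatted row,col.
lane 15: gr=3 (15/4), th=3 (15%4)
i=0: r=3*2+0=6, c=gr=3

6,3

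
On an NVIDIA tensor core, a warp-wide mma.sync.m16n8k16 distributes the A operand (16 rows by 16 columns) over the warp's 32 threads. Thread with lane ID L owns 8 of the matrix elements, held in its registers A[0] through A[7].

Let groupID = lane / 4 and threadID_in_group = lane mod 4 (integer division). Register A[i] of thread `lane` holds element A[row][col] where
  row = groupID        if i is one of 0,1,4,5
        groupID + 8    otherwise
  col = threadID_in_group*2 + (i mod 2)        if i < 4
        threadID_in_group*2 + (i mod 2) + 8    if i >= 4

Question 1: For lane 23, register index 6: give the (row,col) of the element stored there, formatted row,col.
L=23→G=23>>2=5, T=23&3=3
[6]→row 5+8=13  col 3·2+0+8=14

13,14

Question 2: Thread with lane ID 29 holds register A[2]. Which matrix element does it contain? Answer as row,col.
lane 29=>29/4=7, 29 mod 4=1
i=2  r:7+8=>15  c:2·1+0+0=>2

15,2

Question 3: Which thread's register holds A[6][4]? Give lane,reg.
26,0

r:6=>grp=6,rB=0  c:4=>cB=0,tig=2,lo=0
L=6*4+2=26  i=0*4+0*2+0=0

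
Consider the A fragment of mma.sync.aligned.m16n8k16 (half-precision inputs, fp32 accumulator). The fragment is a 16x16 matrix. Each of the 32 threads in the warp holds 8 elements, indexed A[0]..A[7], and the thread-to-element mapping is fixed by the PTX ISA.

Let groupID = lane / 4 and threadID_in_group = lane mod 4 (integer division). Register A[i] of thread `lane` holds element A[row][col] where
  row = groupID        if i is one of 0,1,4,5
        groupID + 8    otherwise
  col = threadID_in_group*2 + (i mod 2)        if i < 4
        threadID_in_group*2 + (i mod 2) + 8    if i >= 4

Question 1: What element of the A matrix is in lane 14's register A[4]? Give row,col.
lane 14: G=3 (14/4), T=2 (14%4)
i=4: r=3+0=3, c=2*2+0+8=12

3,12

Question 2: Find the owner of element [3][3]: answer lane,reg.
r=3→G=3,rhi=0  c=3→chi=0,T=1,p=1
L=3*4+1=13  i=0*4+0*2+1=1

13,1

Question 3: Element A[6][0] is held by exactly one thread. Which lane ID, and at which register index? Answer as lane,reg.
r:6=>grp=6,rB=0  c:0=>cB=0,tig=0,lo=0
L=6*4+0=24  i=0*4+0*2+0=0

24,0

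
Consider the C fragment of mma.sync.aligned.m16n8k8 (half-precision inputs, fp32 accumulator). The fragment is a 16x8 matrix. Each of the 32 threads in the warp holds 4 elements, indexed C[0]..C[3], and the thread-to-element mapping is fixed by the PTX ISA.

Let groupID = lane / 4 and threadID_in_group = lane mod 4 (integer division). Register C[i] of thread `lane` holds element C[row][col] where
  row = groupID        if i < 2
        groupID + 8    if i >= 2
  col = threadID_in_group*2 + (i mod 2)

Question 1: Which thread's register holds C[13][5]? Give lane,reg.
r=13⇒gr=5,Rb=1  c=5⇒th=2,odd=1
L=5*4+2=22  i=1*2+1=3

22,3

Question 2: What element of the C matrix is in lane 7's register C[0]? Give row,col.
lane 7->7/4=1, 7 mod 4=3
i=0  r:1+0->1  c:2·3+0->6

1,6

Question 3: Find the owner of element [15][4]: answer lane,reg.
r=15→G=7,rhi=1  c=4→T=2,p=0
L=7*4+2=30  i=1*2+0=2

30,2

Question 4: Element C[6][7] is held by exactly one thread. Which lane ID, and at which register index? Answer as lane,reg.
27,1

r=6⇒gr=6,Rb=0  c=7⇒th=3,odd=1
L=6*4+3=27  i=0*2+1=1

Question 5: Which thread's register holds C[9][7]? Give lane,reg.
7,3

r: 9->gid=1,r8=1  c: 7->tid=3,i&1=1
L=1*4+3=7  i=1*2+1=3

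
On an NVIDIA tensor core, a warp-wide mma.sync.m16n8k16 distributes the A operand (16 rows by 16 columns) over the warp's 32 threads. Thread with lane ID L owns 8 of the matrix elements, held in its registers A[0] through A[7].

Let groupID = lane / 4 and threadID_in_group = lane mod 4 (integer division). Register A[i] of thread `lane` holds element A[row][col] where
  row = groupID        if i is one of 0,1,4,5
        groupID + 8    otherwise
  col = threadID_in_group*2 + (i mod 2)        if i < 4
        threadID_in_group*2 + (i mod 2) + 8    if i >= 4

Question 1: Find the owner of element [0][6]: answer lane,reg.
r: 0->gid=0,r8=0  c: 6->c8=0,tid=3,i&1=0
L=0*4+3=3  i=0*4+0*2+0=0

3,0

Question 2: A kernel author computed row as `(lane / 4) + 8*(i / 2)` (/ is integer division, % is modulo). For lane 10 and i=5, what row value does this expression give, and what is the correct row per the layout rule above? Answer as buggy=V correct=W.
`(lane / 4) + 8*(i / 2)`[10,5]⇒18
lane 10⇒10/4=2, 10 mod 4=2
i=5  r:2+0⇒2  c:2·2+1+8⇒13
row: 18 vs 2

buggy=18 correct=2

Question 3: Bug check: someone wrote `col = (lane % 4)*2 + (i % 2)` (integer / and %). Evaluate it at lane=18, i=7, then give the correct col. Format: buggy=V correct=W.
buggy=5 correct=13

`(lane % 4)*2 + (i % 2)`[18,7]->5
18: gid=4,tid=2
[7] (4+8,2*2+1+8) = (12,13)
col: 5 vs 13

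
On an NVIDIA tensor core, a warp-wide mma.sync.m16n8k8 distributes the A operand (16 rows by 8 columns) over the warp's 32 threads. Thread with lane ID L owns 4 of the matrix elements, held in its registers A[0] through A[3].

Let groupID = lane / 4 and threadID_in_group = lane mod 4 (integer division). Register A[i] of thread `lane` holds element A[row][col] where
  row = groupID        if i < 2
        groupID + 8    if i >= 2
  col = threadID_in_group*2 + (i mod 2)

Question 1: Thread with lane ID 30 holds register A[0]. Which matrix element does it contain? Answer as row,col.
lane 30: gid=7 (30/4), tid=2 (30%4)
i=0: r=7+0=7, c=2*2+0=4

7,4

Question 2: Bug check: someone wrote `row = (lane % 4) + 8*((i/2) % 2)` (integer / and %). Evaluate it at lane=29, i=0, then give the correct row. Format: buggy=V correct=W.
`(lane % 4) + 8*((i/2) % 2)`[29,0]->1
lane 29->29/4=7, 29 mod 4=1
i=0  r:7+0->7  c:2·1+0->2
row: 1 vs 7

buggy=1 correct=7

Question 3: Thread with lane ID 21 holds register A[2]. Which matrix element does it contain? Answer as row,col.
lane 21⇒21/4=5, 21 mod 4=1
i=2  r:5+8⇒13  c:2·1+0⇒2

13,2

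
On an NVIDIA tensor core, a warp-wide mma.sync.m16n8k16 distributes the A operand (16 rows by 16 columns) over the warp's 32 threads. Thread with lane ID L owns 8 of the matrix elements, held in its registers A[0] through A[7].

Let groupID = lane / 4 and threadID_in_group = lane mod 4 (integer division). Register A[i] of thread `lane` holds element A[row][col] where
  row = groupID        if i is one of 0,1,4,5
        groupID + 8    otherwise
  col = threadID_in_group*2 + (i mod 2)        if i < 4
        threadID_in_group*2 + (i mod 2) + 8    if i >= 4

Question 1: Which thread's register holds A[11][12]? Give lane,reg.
14,6

r:11=>grp=3,rB=1  c:12=>cB=1,tig=2,lo=0
L=3*4+2=14  i=1*4+1*2+0=6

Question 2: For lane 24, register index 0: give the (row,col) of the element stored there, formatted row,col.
6,0

24: gr=6,th=0
[0] (6+0,0*2+0+0) = (6,0)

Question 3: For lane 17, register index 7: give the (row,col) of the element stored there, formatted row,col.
lane 17→17/4=4, 17 mod 4=1
i=7  r:4+8→12  c:2·1+1+8→11

12,11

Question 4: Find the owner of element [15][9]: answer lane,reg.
28,7

r=15⇒gr=7,Rb=1  c=9⇒Cb=1,th=0,odd=1
L=7*4+0=28  i=1*4+1*2+1=7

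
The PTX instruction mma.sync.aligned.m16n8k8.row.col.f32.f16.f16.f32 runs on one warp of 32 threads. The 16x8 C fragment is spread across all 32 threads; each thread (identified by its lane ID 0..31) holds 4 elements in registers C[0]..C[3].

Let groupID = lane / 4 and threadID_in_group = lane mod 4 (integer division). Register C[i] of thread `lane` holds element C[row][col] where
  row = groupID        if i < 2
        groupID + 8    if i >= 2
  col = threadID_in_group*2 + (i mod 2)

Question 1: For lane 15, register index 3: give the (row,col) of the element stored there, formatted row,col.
11,7

15: g=3,t=3
[3] (3+8,3*2+1) = (11,7)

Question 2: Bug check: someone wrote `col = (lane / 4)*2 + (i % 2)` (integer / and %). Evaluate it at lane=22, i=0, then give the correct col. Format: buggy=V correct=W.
`(lane / 4)*2 + (i % 2)`[22,0]→10
L=22→G=22>>2=5, T=22&3=2
[0]→row 5+0=5  col 2·2+0=4
col: 10 vs 4

buggy=10 correct=4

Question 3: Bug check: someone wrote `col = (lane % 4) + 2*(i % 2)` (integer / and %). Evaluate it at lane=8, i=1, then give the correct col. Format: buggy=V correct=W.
`(lane % 4) + 2*(i % 2)`[8,1]⇒2
lane 8⇒8/4=2, 8 mod 4=0
i=1  r:2+0⇒2  c:2·0+1⇒1
col: 2 vs 1

buggy=2 correct=1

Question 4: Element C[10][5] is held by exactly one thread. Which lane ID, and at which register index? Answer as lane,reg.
r=10⇒gr=2,Rb=1  c=5⇒th=2,odd=1
L=2*4+2=10  i=1*2+1=3

10,3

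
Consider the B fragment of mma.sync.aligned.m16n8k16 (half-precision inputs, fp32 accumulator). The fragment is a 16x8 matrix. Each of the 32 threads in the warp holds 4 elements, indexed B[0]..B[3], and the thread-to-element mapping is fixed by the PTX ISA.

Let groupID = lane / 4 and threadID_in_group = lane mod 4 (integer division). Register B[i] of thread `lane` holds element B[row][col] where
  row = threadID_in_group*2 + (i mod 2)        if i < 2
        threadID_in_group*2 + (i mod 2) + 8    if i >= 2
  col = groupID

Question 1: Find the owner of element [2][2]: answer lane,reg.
c: 2->gid=2  r: 2->r8=0,tid=1,i&1=0
L=2*4+1=9  i=0*2+0=0

9,0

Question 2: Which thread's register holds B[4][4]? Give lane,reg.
c=4⇒gr=4  r=4⇒Rb=0,th=2,odd=0
L=4*4+2=18  i=0*2+0=0

18,0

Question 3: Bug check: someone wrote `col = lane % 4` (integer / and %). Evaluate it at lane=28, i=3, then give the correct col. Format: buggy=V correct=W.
buggy=0 correct=7

`lane % 4`[28,3]=>0
lane 28: grp=7 (28/4), tig=0 (28%4)
i=3: r=0*2+1+8=9, c=grp=7
col: 0 vs 7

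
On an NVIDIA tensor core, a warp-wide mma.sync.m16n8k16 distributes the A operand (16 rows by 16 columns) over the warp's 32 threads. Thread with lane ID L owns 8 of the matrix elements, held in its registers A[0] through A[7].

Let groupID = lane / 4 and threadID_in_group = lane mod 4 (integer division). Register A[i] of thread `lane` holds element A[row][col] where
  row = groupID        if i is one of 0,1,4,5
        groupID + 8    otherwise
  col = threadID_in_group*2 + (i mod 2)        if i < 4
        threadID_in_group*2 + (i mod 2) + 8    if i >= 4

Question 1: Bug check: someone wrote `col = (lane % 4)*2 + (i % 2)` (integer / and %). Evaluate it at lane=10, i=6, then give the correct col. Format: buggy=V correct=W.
buggy=4 correct=12

`(lane % 4)*2 + (i % 2)`[10,6]->4
L=10->gid=10>>2=2, tid=10&3=2
[6]->row 2+8=10  col 2·2+0+8=12
col: 4 vs 12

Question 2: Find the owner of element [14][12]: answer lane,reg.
r=14→G=6,rhi=1  c=12→chi=1,T=2,p=0
L=6*4+2=26  i=1*4+1*2+0=6

26,6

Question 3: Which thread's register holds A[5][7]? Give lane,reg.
23,1

r=5->g=5,rb=0  c=7->cb=0,t=3,b0=1
L=5*4+3=23  i=0*4+0*2+1=1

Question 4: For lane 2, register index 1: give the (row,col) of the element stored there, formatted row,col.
L=2→G=2>>2=0, T=2&3=2
[1]→row 0+0=0  col 2·2+1+0=5

0,5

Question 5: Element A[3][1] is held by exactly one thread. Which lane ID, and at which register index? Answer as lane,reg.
r=3→G=3,rhi=0  c=1→chi=0,T=0,p=1
L=3*4+0=12  i=0*4+0*2+1=1

12,1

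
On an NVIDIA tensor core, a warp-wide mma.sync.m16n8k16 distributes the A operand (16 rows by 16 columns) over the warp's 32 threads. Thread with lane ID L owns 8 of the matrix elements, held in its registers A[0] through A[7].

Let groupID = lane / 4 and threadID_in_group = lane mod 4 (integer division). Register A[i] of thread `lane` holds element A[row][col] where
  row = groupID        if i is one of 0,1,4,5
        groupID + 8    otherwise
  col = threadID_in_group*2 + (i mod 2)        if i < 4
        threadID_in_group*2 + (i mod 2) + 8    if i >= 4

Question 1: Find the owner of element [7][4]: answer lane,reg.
r=7⇒gr=7,Rb=0  c=4⇒Cb=0,th=2,odd=0
L=7*4+2=30  i=0*4+0*2+0=0

30,0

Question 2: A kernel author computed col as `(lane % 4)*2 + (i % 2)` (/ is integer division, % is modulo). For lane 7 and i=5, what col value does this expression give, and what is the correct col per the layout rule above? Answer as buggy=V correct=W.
buggy=7 correct=15

`(lane % 4)*2 + (i % 2)`[7,5]=>7
lane 7: grp=1 (7/4), tig=3 (7%4)
i=5: r=1+0=1, c=3*2+1+8=15
col: 7 vs 15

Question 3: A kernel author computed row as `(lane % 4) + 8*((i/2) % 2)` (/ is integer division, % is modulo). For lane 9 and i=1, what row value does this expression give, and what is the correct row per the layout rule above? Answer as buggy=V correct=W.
buggy=1 correct=2

`(lane % 4) + 8*((i/2) % 2)`[9,1]⇒1
9: gr=2,th=1
[1] (2+0,1*2+1+0) = (2,3)
row: 1 vs 2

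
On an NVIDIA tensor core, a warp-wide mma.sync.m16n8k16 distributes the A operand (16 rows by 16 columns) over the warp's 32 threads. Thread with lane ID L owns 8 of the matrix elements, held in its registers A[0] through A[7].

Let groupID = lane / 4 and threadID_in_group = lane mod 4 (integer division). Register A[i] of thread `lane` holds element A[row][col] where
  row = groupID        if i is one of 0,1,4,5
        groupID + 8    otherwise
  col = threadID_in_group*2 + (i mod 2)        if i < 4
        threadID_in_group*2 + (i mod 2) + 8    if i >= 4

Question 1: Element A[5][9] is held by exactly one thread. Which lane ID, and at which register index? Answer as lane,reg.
r=5⇒gr=5,Rb=0  c=9⇒Cb=1,th=0,odd=1
L=5*4+0=20  i=1*4+0*2+1=5

20,5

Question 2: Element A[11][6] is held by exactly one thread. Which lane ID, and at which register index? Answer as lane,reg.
r: 11->gid=3,r8=1  c: 6->c8=0,tid=3,i&1=0
L=3*4+3=15  i=0*4+1*2+0=2

15,2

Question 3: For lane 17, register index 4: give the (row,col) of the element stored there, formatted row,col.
17: gid=4,tid=1
[4] (4+0,1*2+0+8) = (4,10)

4,10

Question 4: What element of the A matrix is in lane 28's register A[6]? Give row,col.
15,8

lane 28: G=7 (28/4), T=0 (28%4)
i=6: r=7+8=15, c=0*2+0+8=8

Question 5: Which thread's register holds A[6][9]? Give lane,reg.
r=6->g=6,rb=0  c=9->cb=1,t=0,b0=1
L=6*4+0=24  i=1*4+0*2+1=5

24,5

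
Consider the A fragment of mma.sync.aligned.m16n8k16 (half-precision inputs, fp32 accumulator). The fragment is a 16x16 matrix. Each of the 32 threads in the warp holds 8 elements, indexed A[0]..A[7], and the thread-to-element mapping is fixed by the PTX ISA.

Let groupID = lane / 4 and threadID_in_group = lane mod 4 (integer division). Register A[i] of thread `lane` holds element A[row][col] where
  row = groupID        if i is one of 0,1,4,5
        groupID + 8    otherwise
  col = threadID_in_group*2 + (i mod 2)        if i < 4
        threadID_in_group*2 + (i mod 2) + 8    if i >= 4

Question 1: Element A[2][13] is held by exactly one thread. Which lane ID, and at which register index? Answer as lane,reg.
r=2→G=2,rhi=0  c=13→chi=1,T=2,p=1
L=2*4+2=10  i=1*4+0*2+1=5

10,5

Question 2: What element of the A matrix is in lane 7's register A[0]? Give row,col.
L=7->gid=7>>2=1, tid=7&3=3
[0]->row 1+0=1  col 3·2+0+0=6

1,6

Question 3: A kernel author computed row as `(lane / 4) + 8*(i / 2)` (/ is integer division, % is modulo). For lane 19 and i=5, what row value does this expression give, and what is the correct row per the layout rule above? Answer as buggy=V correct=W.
buggy=20 correct=4

`(lane / 4) + 8*(i / 2)`[19,5]⇒20
lane 19⇒19/4=4, 19 mod 4=3
i=5  r:4+0⇒4  c:2·3+1+8⇒15
row: 20 vs 4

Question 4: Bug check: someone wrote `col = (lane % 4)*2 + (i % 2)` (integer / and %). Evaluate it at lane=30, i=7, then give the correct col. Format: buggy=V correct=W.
`(lane % 4)*2 + (i % 2)`[30,7]->5
lane 30: g=7 (30/4), t=2 (30%4)
i=7: r=7+8=15, c=2*2+1+8=13
col: 5 vs 13

buggy=5 correct=13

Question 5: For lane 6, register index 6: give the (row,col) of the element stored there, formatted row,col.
lane 6: G=1 (6/4), T=2 (6%4)
i=6: r=1+8=9, c=2*2+0+8=12

9,12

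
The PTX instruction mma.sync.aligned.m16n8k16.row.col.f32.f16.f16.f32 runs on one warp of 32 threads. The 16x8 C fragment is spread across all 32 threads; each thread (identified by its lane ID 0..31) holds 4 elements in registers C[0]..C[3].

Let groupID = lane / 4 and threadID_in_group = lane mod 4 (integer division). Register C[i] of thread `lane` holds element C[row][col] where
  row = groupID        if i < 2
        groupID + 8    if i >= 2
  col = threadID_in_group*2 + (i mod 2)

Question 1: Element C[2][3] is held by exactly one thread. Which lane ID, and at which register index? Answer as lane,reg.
r=2⇒gr=2,Rb=0  c=3⇒th=1,odd=1
L=2*4+1=9  i=0*2+1=1

9,1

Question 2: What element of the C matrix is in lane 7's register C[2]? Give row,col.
9,6

lane 7->7/4=1, 7 mod 4=3
i=2  r:1+8->9  c:2·3+0->6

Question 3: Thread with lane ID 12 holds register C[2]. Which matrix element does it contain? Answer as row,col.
12: grp=3,tig=0
[2] (3+8,0*2+0) = (11,0)

11,0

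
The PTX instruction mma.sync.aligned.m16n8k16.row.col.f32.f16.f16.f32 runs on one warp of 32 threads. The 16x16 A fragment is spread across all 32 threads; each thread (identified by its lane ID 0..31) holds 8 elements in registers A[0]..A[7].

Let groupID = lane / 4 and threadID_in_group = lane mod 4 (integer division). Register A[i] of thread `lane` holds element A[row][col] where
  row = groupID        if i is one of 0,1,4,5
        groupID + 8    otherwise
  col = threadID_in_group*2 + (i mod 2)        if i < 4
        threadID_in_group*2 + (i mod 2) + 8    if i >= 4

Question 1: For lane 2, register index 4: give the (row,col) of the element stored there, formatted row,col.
0,12

lane 2: gr=0 (2/4), th=2 (2%4)
i=4: r=0+0=0, c=2*2+0+8=12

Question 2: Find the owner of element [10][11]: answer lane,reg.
r=10→G=2,rhi=1  c=11→chi=1,T=1,p=1
L=2*4+1=9  i=1*4+1*2+1=7

9,7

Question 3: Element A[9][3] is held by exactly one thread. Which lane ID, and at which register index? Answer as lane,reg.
5,3

r:9=>grp=1,rB=1  c:3=>cB=0,tig=1,lo=1
L=1*4+1=5  i=0*4+1*2+1=3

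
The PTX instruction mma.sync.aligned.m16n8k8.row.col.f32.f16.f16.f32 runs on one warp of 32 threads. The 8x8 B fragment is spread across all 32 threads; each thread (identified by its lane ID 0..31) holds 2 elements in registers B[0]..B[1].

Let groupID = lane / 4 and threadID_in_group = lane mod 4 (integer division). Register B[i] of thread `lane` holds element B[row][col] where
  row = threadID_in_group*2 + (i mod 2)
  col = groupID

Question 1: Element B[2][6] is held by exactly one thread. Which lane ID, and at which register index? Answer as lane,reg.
25,0

c=6→G=6  r=2→T=1,p=0
L=6*4+1=25  i=0=0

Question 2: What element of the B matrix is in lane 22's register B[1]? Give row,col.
5,5

L=22->g=22>>2=5, t=22&3=2
[1]->row 2·2+1=5  col g=5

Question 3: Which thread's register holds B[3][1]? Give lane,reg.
5,1

c:1=>grp=1  r:3=>tig=1,lo=1
L=1*4+1=5  i=1=1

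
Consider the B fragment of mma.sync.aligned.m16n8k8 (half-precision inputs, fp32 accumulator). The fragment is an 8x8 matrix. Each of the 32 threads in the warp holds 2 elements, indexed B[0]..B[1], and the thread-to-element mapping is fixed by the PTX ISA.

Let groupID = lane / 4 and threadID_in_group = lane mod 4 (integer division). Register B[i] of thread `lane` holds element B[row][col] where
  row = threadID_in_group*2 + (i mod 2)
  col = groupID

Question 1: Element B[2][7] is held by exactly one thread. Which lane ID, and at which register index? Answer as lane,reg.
c=7→G=7  r=2→T=1,p=0
L=7*4+1=29  i=0=0

29,0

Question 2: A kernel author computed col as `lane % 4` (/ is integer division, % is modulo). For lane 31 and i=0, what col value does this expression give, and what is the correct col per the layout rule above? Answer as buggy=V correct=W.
`lane % 4`[31,0]=>3
L=31=>grp=31>>2=7, tig=31&3=3
[0]=>row 3·2+0=6  col grp=7
col: 3 vs 7

buggy=3 correct=7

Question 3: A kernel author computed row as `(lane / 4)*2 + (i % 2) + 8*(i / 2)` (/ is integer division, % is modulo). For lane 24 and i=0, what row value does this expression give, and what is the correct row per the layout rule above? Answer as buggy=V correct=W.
`(lane / 4)*2 + (i % 2) + 8*(i / 2)`[24,0]->12
L=24->g=24>>2=6, t=24&3=0
[0]->row 0·2+0=0  col g=6
row: 12 vs 0

buggy=12 correct=0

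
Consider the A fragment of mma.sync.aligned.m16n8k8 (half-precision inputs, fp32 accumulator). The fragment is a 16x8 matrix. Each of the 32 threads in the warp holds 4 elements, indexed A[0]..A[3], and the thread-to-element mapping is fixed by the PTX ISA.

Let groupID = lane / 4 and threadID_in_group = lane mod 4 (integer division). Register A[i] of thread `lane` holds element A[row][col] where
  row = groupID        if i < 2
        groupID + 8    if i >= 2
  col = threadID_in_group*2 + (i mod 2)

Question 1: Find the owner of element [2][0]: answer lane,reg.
8,0

r=2->g=2,rb=0  c=0->t=0,b0=0
L=2*4+0=8  i=0*2+0=0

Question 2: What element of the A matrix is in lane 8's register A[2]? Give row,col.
10,0

lane 8: G=2 (8/4), T=0 (8%4)
i=2: r=2+8=10, c=0*2+0=0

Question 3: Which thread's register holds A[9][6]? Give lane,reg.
7,2

r=9→G=1,rhi=1  c=6→T=3,p=0
L=1*4+3=7  i=1*2+0=2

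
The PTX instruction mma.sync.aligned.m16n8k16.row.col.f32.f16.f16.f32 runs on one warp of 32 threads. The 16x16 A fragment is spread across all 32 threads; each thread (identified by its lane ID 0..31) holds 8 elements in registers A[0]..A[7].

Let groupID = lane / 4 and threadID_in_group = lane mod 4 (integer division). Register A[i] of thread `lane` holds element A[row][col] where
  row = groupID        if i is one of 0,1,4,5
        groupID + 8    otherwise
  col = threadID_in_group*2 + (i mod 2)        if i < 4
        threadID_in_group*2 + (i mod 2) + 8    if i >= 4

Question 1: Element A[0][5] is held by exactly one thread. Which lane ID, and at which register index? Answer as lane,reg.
2,1

r=0→G=0,rhi=0  c=5→chi=0,T=2,p=1
L=0*4+2=2  i=0*4+0*2+1=1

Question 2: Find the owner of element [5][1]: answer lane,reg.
20,1

r=5->g=5,rb=0  c=1->cb=0,t=0,b0=1
L=5*4+0=20  i=0*4+0*2+1=1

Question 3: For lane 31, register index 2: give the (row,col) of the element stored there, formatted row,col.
15,6

lane 31→31/4=7, 31 mod 4=3
i=2  r:7+8→15  c:2·3+0+0→6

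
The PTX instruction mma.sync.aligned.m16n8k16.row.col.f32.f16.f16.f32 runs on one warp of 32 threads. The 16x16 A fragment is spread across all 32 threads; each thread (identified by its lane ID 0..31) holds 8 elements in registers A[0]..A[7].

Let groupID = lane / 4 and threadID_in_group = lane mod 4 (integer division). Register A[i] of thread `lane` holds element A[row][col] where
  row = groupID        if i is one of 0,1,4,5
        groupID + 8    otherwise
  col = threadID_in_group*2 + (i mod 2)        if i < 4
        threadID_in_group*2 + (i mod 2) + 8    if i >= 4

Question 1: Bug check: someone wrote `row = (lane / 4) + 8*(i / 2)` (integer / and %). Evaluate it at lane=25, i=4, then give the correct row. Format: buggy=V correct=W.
buggy=22 correct=6

`(lane / 4) + 8*(i / 2)`[25,4]->22
25: gid=6,tid=1
[4] (6+0,1*2+0+8) = (6,10)
row: 22 vs 6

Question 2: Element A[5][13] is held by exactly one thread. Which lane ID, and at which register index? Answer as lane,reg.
22,5

r=5->g=5,rb=0  c=13->cb=1,t=2,b0=1
L=5*4+2=22  i=1*4+0*2+1=5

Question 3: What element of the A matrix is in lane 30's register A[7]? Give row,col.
15,13

lane 30: gr=7 (30/4), th=2 (30%4)
i=7: r=7+8=15, c=2*2+1+8=13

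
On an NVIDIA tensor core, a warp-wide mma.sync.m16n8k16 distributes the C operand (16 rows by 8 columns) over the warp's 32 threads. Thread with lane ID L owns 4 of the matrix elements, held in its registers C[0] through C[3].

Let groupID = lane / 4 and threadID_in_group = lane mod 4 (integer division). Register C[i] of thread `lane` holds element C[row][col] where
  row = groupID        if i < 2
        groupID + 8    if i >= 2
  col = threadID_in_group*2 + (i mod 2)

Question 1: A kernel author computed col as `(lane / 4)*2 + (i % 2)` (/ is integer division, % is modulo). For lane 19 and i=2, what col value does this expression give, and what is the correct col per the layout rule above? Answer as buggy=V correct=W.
`(lane / 4)*2 + (i % 2)`[19,2]⇒8
lane 19: gr=4 (19/4), th=3 (19%4)
i=2: r=4+8=12, c=3*2+0=6
col: 8 vs 6

buggy=8 correct=6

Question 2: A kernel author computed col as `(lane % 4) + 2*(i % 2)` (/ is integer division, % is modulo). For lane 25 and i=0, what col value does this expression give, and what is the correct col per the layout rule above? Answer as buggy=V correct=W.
`(lane % 4) + 2*(i % 2)`[25,0]→1
lane 25→25/4=6, 25 mod 4=1
i=0  r:6+0→6  c:2·1+0→2
col: 1 vs 2

buggy=1 correct=2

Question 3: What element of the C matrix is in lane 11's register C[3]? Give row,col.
L=11->gid=11>>2=2, tid=11&3=3
[3]->row 2+8=10  col 3·2+1=7

10,7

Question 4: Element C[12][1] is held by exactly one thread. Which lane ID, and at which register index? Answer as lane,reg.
16,3

r=12->g=4,rb=1  c=1->t=0,b0=1
L=4*4+0=16  i=1*2+1=3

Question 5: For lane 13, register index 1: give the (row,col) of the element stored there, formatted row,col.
3,3

lane 13->13/4=3, 13 mod 4=1
i=1  r:3+0->3  c:2·1+1->3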